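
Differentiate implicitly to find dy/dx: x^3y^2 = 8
Differentiate the relation implicitly: treat y = y(x) and apply the chain rule, so every y-derivative picks up a y' = dy/dx factor.

With everything moved to the left-hand side, differentiate term by term:
  d/dx[x^3y^2] = 2x^3y·y' + 3x^2y^2
  d/dx[-8] = 0

Separating the contributions that come from x directly and those that come through y:
  without y':      3x^2y^2
  multiplying y':  2x^3y

so (3x^2y^2) + (2x^3y)·y' = 0, and therefore
  dy/dx = -(3x^2y^2)/(2x^3y) = -3y/(2x)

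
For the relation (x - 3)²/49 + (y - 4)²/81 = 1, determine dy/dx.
Differentiate both sides with respect to x, treating y as y(x). By the chain rule, any term containing y contributes a factor of y' = dy/dx when we differentiate it.

Move every term to one side and write the relation as F(x, y) = 0. Term by term,
  d/dx[(x - 3)^2/49] = 2x/49 - 6/49
  d/dx[(y - 4)^2/81] = 2·y'(y - 4)/81
  d/dx[-1] = 0

The pieces without y' make up ∂F/∂x and the coefficient of y' is ∂F/∂y:
  ∂F/∂x = 2x/49 - 6/49,
  ∂F/∂y = 2y/81 - 8/81.

Since d/dx[F] = ∂F/∂x + (∂F/∂y)·y' = 0, solve for y':
  (∂F/∂y)·y' = -∂F/∂x
  dy/dx = -(∂F/∂x)/(∂F/∂y) = -(2x/49 - 6/49)/(2y/81 - 8/81)
        = -(2(x - 3)/49)/(2(y - 4)/81) = 81(3 - x)/(49(y - 4))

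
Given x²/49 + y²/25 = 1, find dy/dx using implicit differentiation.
Take d/dx of both sides. Since y is implicitly a function of x, the chain rule attaches a y' = dy/dx factor whenever we differentiate through y.

Set F(x, y) = (left side) − (right side), so the curve is F = 0. Differentiating each term of F:
  d/dx[x^2/49] = 2x/49
  d/dx[y^2/25] = 2y·y'/25
  d/dx[-1] = 0

Collecting, the y'-free part is the partial derivative in x and the y' coefficient is the partial derivative in y:
  ∂F/∂x = 2x/49
  ∂F/∂y = 2y/25

so d/dx[F(x, y(x))] = ∂F/∂x + (∂F/∂y)·y' = 0. Rearranging,
  dy/dx = -(∂F/∂x)/(∂F/∂y) = -(2x/49)/(2y/25) = -25x/(49y)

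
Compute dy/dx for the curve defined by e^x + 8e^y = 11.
Differentiate both sides with respect to x, treating y as y(x). By the chain rule, any term containing y contributes a factor of y' = dy/dx when we differentiate it.

Move every term to one side and write the relation as F(x, y) = 0. Term by term,
  d/dx[e^(x)] = e^(x)
  d/dx[8e^(y)] = 8·y'·e^(y)
  d/dx[-11] = 0

The pieces without y' make up ∂F/∂x and the coefficient of y' is ∂F/∂y:
  ∂F/∂x = e^(x),
  ∂F/∂y = 8e^(y).

Since d/dx[F] = ∂F/∂x + (∂F/∂y)·y' = 0, solve for y':
  (∂F/∂y)·y' = -∂F/∂x
  dy/dx = -(∂F/∂x)/(∂F/∂y) = -(e^(x))/(8e^(y)) = -e^(x - y)/8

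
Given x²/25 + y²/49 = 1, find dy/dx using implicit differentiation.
Apply d/dx to both sides, remembering that y depends on x. Each occurrence of y therefore brings in a y' = dy/dx via the chain rule.

With F(x, y) equal to the left-hand side minus the right, differentiate F term by term:
  d/dx[x^2/25] = 2x/25
  d/dx[y^2/49] = 2y·y'/49
  d/dx[-1] = 0
Adding these up, d/dx[F] = 0 becomes
  (2x/25) + (2y/49)·y' = 0,
so isolating y',
  dy/dx = -(2x/25)/(2y/49) = -49x/(25y)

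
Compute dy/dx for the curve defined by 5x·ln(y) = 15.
Apply d/dx to both sides, remembering that y depends on x. Each occurrence of y therefore brings in a y' = dy/dx via the chain rule.

With F(x, y) equal to the left-hand side minus the right, differentiate F term by term:
  d/dx[5x·ln(y)] = 5x·y'/y + 5ln(y)
  d/dx[-15] = 0
Adding these up, d/dx[F] = 0 becomes
  (5ln(y)) + (5x/y)·y' = 0,
so isolating y',
  dy/dx = -(5ln(y))/(5x/y) = -y·ln(y)/x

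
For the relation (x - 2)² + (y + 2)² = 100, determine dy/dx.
Apply d/dx to both sides, remembering that y depends on x. Each occurrence of y therefore brings in a y' = dy/dx via the chain rule.

With F(x, y) equal to the left-hand side minus the right, differentiate F term by term:
  d/dx[(x - 2)^2] = 2x - 4
  d/dx[(y + 2)^2] = 2·y'(y + 2)
  d/dx[-100] = 0
Adding these up, d/dx[F] = 0 becomes
  (2x - 4) + (2y + 4)·y' = 0,
so isolating y',
  dy/dx = -(2x - 4)/(2y + 4) = (2 - x)/(y + 2)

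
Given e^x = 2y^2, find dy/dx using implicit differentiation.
Apply d/dx to both sides, remembering that y depends on x. Each occurrence of y therefore brings in a y' = dy/dx via the chain rule.

With F(x, y) equal to the left-hand side minus the right, differentiate F term by term:
  d/dx[-2y^2] = -4y·y'
  d/dx[e^(x)] = e^(x)
Adding these up, d/dx[F] = 0 becomes
  (e^(x)) + (-4y)·y' = 0,
so isolating y',
  dy/dx = -(e^(x))/(-4y) = e^(x)/(4y)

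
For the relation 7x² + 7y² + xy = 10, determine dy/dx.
Differentiate the relation implicitly: treat y = y(x) and apply the chain rule, so every y-derivative picks up a y' = dy/dx factor.

With everything moved to the left-hand side, differentiate term by term:
  d/dx[7x^2] = 14x
  d/dx[xy] = x·y' + y
  d/dx[7y^2] = 14y·y'
  d/dx[-10] = 0

Separating the contributions that come from x directly and those that come through y:
  without y':      14x + y
  multiplying y':  x + 14y

so (14x + y) + (x + 14y)·y' = 0, and therefore
  dy/dx = -(14x + y)/(x + 14y) = (-14x - y)/(x + 14y)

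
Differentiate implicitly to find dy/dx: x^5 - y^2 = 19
Take d/dx of both sides. Since y is implicitly a function of x, the chain rule attaches a y' = dy/dx factor whenever we differentiate through y.

Set F(x, y) = (left side) − (right side), so the curve is F = 0. Differentiating each term of F:
  d/dx[x^5] = 5x^4
  d/dx[-y^2] = -2y·y'
  d/dx[-19] = 0

Collecting, the y'-free part is the partial derivative in x and the y' coefficient is the partial derivative in y:
  ∂F/∂x = 5x^4
  ∂F/∂y = -2y

so d/dx[F(x, y(x))] = ∂F/∂x + (∂F/∂y)·y' = 0. Rearranging,
  dy/dx = -(∂F/∂x)/(∂F/∂y) = -(5x^4)/(-2y) = 5x^4/(2y)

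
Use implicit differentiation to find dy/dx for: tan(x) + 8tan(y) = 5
Take d/dx of both sides. Since y is implicitly a function of x, the chain rule attaches a y' = dy/dx factor whenever we differentiate through y.

Set F(x, y) = (left side) − (right side), so the curve is F = 0. Differentiating each term of F:
  d/dx[tan(x)] = tan(x)^2 + 1
  d/dx[8tan(y)] = 8·y'(tan(y)^2 + 1)
  d/dx[-5] = 0

Collecting, the y'-free part is the partial derivative in x and the y' coefficient is the partial derivative in y:
  ∂F/∂x = tan(x)^2 + 1
  ∂F/∂y = 8tan(y)^2 + 8

so d/dx[F(x, y(x))] = ∂F/∂x + (∂F/∂y)·y' = 0. Rearranging,
  dy/dx = -(∂F/∂x)/(∂F/∂y) = -(tan(x)^2 + 1)/(8tan(y)^2 + 8) = -cos(y)^2/(8cos(x)^2)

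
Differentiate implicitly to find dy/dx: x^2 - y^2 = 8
Take d/dx of both sides. Since y is implicitly a function of x, the chain rule attaches a y' = dy/dx factor whenever we differentiate through y.

Set F(x, y) = (left side) − (right side), so the curve is F = 0. Differentiating each term of F:
  d/dx[x^2] = 2x
  d/dx[-y^2] = -2y·y'
  d/dx[-8] = 0

Collecting, the y'-free part is the partial derivative in x and the y' coefficient is the partial derivative in y:
  ∂F/∂x = 2x
  ∂F/∂y = -2y

so d/dx[F(x, y(x))] = ∂F/∂x + (∂F/∂y)·y' = 0. Rearranging,
  dy/dx = -(∂F/∂x)/(∂F/∂y) = -(2x)/(-2y) = x/y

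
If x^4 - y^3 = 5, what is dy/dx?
Differentiate both sides with respect to x, treating y as y(x). By the chain rule, any term containing y contributes a factor of y' = dy/dx when we differentiate it.

Move every term to one side and write the relation as F(x, y) = 0. Term by term,
  d/dx[x^4] = 4x^3
  d/dx[-y^3] = -3y^2·y'
  d/dx[-5] = 0

The pieces without y' make up ∂F/∂x and the coefficient of y' is ∂F/∂y:
  ∂F/∂x = 4x^3,
  ∂F/∂y = -3y^2.

Since d/dx[F] = ∂F/∂x + (∂F/∂y)·y' = 0, solve for y':
  (∂F/∂y)·y' = -∂F/∂x
  dy/dx = -(∂F/∂x)/(∂F/∂y) = -(4x^3)/(-3y^2) = 4x^3/(3y^2)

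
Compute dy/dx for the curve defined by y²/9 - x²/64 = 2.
Take d/dx of both sides. Since y is implicitly a function of x, the chain rule attaches a y' = dy/dx factor whenever we differentiate through y.

Set F(x, y) = (left side) − (right side), so the curve is F = 0. Differentiating each term of F:
  d/dx[-x^2/64] = -x/32
  d/dx[y^2/9] = 2y·y'/9
  d/dx[-2] = 0

Collecting, the y'-free part is the partial derivative in x and the y' coefficient is the partial derivative in y:
  ∂F/∂x = -x/32
  ∂F/∂y = 2y/9

so d/dx[F(x, y(x))] = ∂F/∂x + (∂F/∂y)·y' = 0. Rearranging,
  dy/dx = -(∂F/∂x)/(∂F/∂y) = -(-x/32)/(2y/9) = 9x/(64y)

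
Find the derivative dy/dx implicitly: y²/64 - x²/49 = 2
Apply d/dx to both sides, remembering that y depends on x. Each occurrence of y therefore brings in a y' = dy/dx via the chain rule.

With F(x, y) equal to the left-hand side minus the right, differentiate F term by term:
  d/dx[-x^2/49] = -2x/49
  d/dx[y^2/64] = y·y'/32
  d/dx[-2] = 0
Adding these up, d/dx[F] = 0 becomes
  (-2x/49) + (y/32)·y' = 0,
so isolating y',
  dy/dx = -(-2x/49)/(y/32) = 64x/(49y)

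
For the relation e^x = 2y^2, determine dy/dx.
Differentiate both sides with respect to x, treating y as y(x). By the chain rule, any term containing y contributes a factor of y' = dy/dx when we differentiate it.

Move every term to one side and write the relation as F(x, y) = 0. Term by term,
  d/dx[-2y^2] = -4y·y'
  d/dx[e^(x)] = e^(x)

The pieces without y' make up ∂F/∂x and the coefficient of y' is ∂F/∂y:
  ∂F/∂x = e^(x),
  ∂F/∂y = -4y.

Since d/dx[F] = ∂F/∂x + (∂F/∂y)·y' = 0, solve for y':
  (∂F/∂y)·y' = -∂F/∂x
  dy/dx = -(∂F/∂x)/(∂F/∂y) = -(e^(x))/(-4y) = e^(x)/(4y)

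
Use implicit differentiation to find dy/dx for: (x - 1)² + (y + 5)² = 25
Differentiate the relation implicitly: treat y = y(x) and apply the chain rule, so every y-derivative picks up a y' = dy/dx factor.

With everything moved to the left-hand side, differentiate term by term:
  d/dx[(x - 1)^2] = 2x - 2
  d/dx[(y + 5)^2] = 2·y'(y + 5)
  d/dx[-25] = 0

Separating the contributions that come from x directly and those that come through y:
  without y':      2x - 2
  multiplying y':  2y + 10

so (2x - 2) + (2y + 10)·y' = 0, and therefore
  dy/dx = -(2x - 2)/(2y + 10) = (1 - x)/(y + 5)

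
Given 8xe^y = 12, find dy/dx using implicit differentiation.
Differentiate both sides with respect to x, treating y as y(x). By the chain rule, any term containing y contributes a factor of y' = dy/dx when we differentiate it.

Move every term to one side and write the relation as F(x, y) = 0. Term by term,
  d/dx[8x·e^(y)] = 8x·y'·e^(y) + 8e^(y)
  d/dx[-12] = 0

The pieces without y' make up ∂F/∂x and the coefficient of y' is ∂F/∂y:
  ∂F/∂x = 8e^(y),
  ∂F/∂y = 8x·e^(y).

Since d/dx[F] = ∂F/∂x + (∂F/∂y)·y' = 0, solve for y':
  (∂F/∂y)·y' = -∂F/∂x
  dy/dx = -(∂F/∂x)/(∂F/∂y) = -(8e^(y))/(8x·e^(y)) = -1/x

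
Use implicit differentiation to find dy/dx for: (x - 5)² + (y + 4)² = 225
Differentiate both sides with respect to x, treating y as y(x). By the chain rule, any term containing y contributes a factor of y' = dy/dx when we differentiate it.

Move every term to one side and write the relation as F(x, y) = 0. Term by term,
  d/dx[(x - 5)^2] = 2x - 10
  d/dx[(y + 4)^2] = 2·y'(y + 4)
  d/dx[-225] = 0

The pieces without y' make up ∂F/∂x and the coefficient of y' is ∂F/∂y:
  ∂F/∂x = 2x - 10,
  ∂F/∂y = 2y + 8.

Since d/dx[F] = ∂F/∂x + (∂F/∂y)·y' = 0, solve for y':
  (∂F/∂y)·y' = -∂F/∂x
  dy/dx = -(∂F/∂x)/(∂F/∂y) = -(2x - 10)/(2y + 8) = (5 - x)/(y + 4)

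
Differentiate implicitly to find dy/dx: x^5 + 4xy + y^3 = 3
Take d/dx of both sides. Since y is implicitly a function of x, the chain rule attaches a y' = dy/dx factor whenever we differentiate through y.

Set F(x, y) = (left side) − (right side), so the curve is F = 0. Differentiating each term of F:
  d/dx[x^5] = 5x^4
  d/dx[4xy] = 4x·y' + 4y
  d/dx[y^3] = 3y^2·y'
  d/dx[-3] = 0

Collecting, the y'-free part is the partial derivative in x and the y' coefficient is the partial derivative in y:
  ∂F/∂x = 5x^4 + 4y
  ∂F/∂y = 4x + 3y^2

so d/dx[F(x, y(x))] = ∂F/∂x + (∂F/∂y)·y' = 0. Rearranging,
  dy/dx = -(∂F/∂x)/(∂F/∂y) = -(5x^4 + 4y)/(4x + 3y^2) = (-5x^4 - 4y)/(4x + 3y^2)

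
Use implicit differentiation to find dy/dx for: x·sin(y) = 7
Differentiate both sides with respect to x, treating y as y(x). By the chain rule, any term containing y contributes a factor of y' = dy/dx when we differentiate it.

Move every term to one side and write the relation as F(x, y) = 0. Term by term,
  d/dx[x·sin(y)] = x·y'·cos(y) + sin(y)
  d/dx[-7] = 0

The pieces without y' make up ∂F/∂x and the coefficient of y' is ∂F/∂y:
  ∂F/∂x = sin(y),
  ∂F/∂y = x·cos(y).

Since d/dx[F] = ∂F/∂x + (∂F/∂y)·y' = 0, solve for y':
  (∂F/∂y)·y' = -∂F/∂x
  dy/dx = -(∂F/∂x)/(∂F/∂y) = -(sin(y))/(x·cos(y)) = -tan(y)/x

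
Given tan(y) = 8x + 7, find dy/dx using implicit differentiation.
Apply d/dx to both sides, remembering that y depends on x. Each occurrence of y therefore brings in a y' = dy/dx via the chain rule.

With F(x, y) equal to the left-hand side minus the right, differentiate F term by term:
  d/dx[-8x] = -8
  d/dx[tan(y)] = y'(tan(y)^2 + 1)
  d/dx[-7] = 0
Adding these up, d/dx[F] = 0 becomes
  (-8) + (tan(y)^2 + 1)·y' = 0,
so isolating y',
  dy/dx = -(-8)/(tan(y)^2 + 1) = 8cos(y)^2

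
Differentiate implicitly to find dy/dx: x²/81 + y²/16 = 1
Take d/dx of both sides. Since y is implicitly a function of x, the chain rule attaches a y' = dy/dx factor whenever we differentiate through y.

Set F(x, y) = (left side) − (right side), so the curve is F = 0. Differentiating each term of F:
  d/dx[x^2/81] = 2x/81
  d/dx[y^2/16] = y·y'/8
  d/dx[-1] = 0

Collecting, the y'-free part is the partial derivative in x and the y' coefficient is the partial derivative in y:
  ∂F/∂x = 2x/81
  ∂F/∂y = y/8

so d/dx[F(x, y(x))] = ∂F/∂x + (∂F/∂y)·y' = 0. Rearranging,
  dy/dx = -(∂F/∂x)/(∂F/∂y) = -(2x/81)/(y/8) = -16x/(81y)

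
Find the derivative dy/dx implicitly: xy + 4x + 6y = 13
Differentiate the relation implicitly: treat y = y(x) and apply the chain rule, so every y-derivative picks up a y' = dy/dx factor.

With everything moved to the left-hand side, differentiate term by term:
  d/dx[xy] = x·y' + y
  d/dx[4x] = 4
  d/dx[6y] = 6·y'
  d/dx[-13] = 0

Separating the contributions that come from x directly and those that come through y:
  without y':      y + 4
  multiplying y':  x + 6

so (y + 4) + (x + 6)·y' = 0, and therefore
  dy/dx = -(y + 4)/(x + 6) = (-y - 4)/(x + 6)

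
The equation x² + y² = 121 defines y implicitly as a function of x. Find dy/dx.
Take d/dx of both sides. Since y is implicitly a function of x, the chain rule attaches a y' = dy/dx factor whenever we differentiate through y.

Set F(x, y) = (left side) − (right side), so the curve is F = 0. Differentiating each term of F:
  d/dx[x^2] = 2x
  d/dx[y^2] = 2y·y'
  d/dx[-121] = 0

Collecting, the y'-free part is the partial derivative in x and the y' coefficient is the partial derivative in y:
  ∂F/∂x = 2x
  ∂F/∂y = 2y

so d/dx[F(x, y(x))] = ∂F/∂x + (∂F/∂y)·y' = 0. Rearranging,
  dy/dx = -(∂F/∂x)/(∂F/∂y) = -(2x)/(2y) = -x/y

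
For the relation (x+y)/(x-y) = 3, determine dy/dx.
Take d/dx of both sides. Since y is implicitly a function of x, the chain rule attaches a y' = dy/dx factor whenever we differentiate through y.

Set F(x, y) = (left side) − (right side), so the curve is F = 0. Differentiating each term of F:
  d/dx[(x + y)/(x - y)] = (y' + 1)/(x - y) + (x + y)(y' - 1)/(x - y)^2
  d/dx[-3] = 0

Collecting, the y'-free part is the partial derivative in x and the y' coefficient is the partial derivative in y:
  ∂F/∂x = 1/(x - y) - (x + y)/(x - y)^2
  ∂F/∂y = 1/(x - y) + (x + y)/(x - y)^2

so d/dx[F(x, y(x))] = ∂F/∂x + (∂F/∂y)·y' = 0. Rearranging,
  dy/dx = -(∂F/∂x)/(∂F/∂y) = -(1/(x - y) - (x + y)/(x - y)^2)/(1/(x - y) + (x + y)/(x - y)^2)
        = -(-2y/(x - y)^2)/(2x/(x - y)^2) = y/x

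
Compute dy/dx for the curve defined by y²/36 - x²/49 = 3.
Differentiate both sides with respect to x, treating y as y(x). By the chain rule, any term containing y contributes a factor of y' = dy/dx when we differentiate it.

Move every term to one side and write the relation as F(x, y) = 0. Term by term,
  d/dx[-x^2/49] = -2x/49
  d/dx[y^2/36] = y·y'/18
  d/dx[-3] = 0

The pieces without y' make up ∂F/∂x and the coefficient of y' is ∂F/∂y:
  ∂F/∂x = -2x/49,
  ∂F/∂y = y/18.

Since d/dx[F] = ∂F/∂x + (∂F/∂y)·y' = 0, solve for y':
  (∂F/∂y)·y' = -∂F/∂x
  dy/dx = -(∂F/∂x)/(∂F/∂y) = -(-2x/49)/(y/18) = 36x/(49y)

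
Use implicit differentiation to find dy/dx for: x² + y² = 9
Differentiate the relation implicitly: treat y = y(x) and apply the chain rule, so every y-derivative picks up a y' = dy/dx factor.

With everything moved to the left-hand side, differentiate term by term:
  d/dx[x^2] = 2x
  d/dx[y^2] = 2y·y'
  d/dx[-9] = 0

Separating the contributions that come from x directly and those that come through y:
  without y':      2x
  multiplying y':  2y

so (2x) + (2y)·y' = 0, and therefore
  dy/dx = -(2x)/(2y) = -x/y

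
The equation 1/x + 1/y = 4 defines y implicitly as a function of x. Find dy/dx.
Differentiate the relation implicitly: treat y = y(x) and apply the chain rule, so every y-derivative picks up a y' = dy/dx factor.

With everything moved to the left-hand side, differentiate term by term:
  d/dx[1/y] = -y'/y^2
  d/dx[1/x] = -1/x^2
  d/dx[-4] = 0

Separating the contributions that come from x directly and those that come through y:
  without y':      -1/x^2
  multiplying y':  -1/y^2

so (-1/x^2) + (-1/y^2)·y' = 0, and therefore
  dy/dx = -(-1/x^2)/(-1/y^2) = -y^2/x^2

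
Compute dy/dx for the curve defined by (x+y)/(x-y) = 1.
Differentiate both sides with respect to x, treating y as y(x). By the chain rule, any term containing y contributes a factor of y' = dy/dx when we differentiate it.

Move every term to one side and write the relation as F(x, y) = 0. Term by term,
  d/dx[(x + y)/(x - y)] = (y' + 1)/(x - y) + (x + y)(y' - 1)/(x - y)^2
  d/dx[-1] = 0

The pieces without y' make up ∂F/∂x and the coefficient of y' is ∂F/∂y:
  ∂F/∂x = 1/(x - y) - (x + y)/(x - y)^2,
  ∂F/∂y = 1/(x - y) + (x + y)/(x - y)^2.

Since d/dx[F] = ∂F/∂x + (∂F/∂y)·y' = 0, solve for y':
  (∂F/∂y)·y' = -∂F/∂x
  dy/dx = -(∂F/∂x)/(∂F/∂y) = -(1/(x - y) - (x + y)/(x - y)^2)/(1/(x - y) + (x + y)/(x - y)^2)
        = -(-2y/(x - y)^2)/(2x/(x - y)^2) = y/x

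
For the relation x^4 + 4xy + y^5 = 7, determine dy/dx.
Differentiate the relation implicitly: treat y = y(x) and apply the chain rule, so every y-derivative picks up a y' = dy/dx factor.

With everything moved to the left-hand side, differentiate term by term:
  d/dx[x^4] = 4x^3
  d/dx[4xy] = 4x·y' + 4y
  d/dx[y^5] = 5y^4·y'
  d/dx[-7] = 0

Separating the contributions that come from x directly and those that come through y:
  without y':      4x^3 + 4y
  multiplying y':  4x + 5y^4

so (4x^3 + 4y) + (4x + 5y^4)·y' = 0, and therefore
  dy/dx = -(4x^3 + 4y)/(4x + 5y^4) = 4(-x^3 - y)/(4x + 5y^4)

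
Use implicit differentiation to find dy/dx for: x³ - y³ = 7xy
Differentiate the relation implicitly: treat y = y(x) and apply the chain rule, so every y-derivative picks up a y' = dy/dx factor.

With everything moved to the left-hand side, differentiate term by term:
  d/dx[x^3] = 3x^2
  d/dx[-7xy] = -7x·y' - 7y
  d/dx[-y^3] = -3y^2·y'

Separating the contributions that come from x directly and those that come through y:
  without y':      3x^2 - 7y
  multiplying y':  -7x - 3y^2

so (3x^2 - 7y) + (-7x - 3y^2)·y' = 0, and therefore
  dy/dx = -(3x^2 - 7y)/(-7x - 3y^2) = (3x^2 - 7y)/(7x + 3y^2)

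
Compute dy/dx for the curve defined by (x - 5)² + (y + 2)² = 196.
Differentiate both sides with respect to x, treating y as y(x). By the chain rule, any term containing y contributes a factor of y' = dy/dx when we differentiate it.

Move every term to one side and write the relation as F(x, y) = 0. Term by term,
  d/dx[(x - 5)^2] = 2x - 10
  d/dx[(y + 2)^2] = 2·y'(y + 2)
  d/dx[-196] = 0

The pieces without y' make up ∂F/∂x and the coefficient of y' is ∂F/∂y:
  ∂F/∂x = 2x - 10,
  ∂F/∂y = 2y + 4.

Since d/dx[F] = ∂F/∂x + (∂F/∂y)·y' = 0, solve for y':
  (∂F/∂y)·y' = -∂F/∂x
  dy/dx = -(∂F/∂x)/(∂F/∂y) = -(2x - 10)/(2y + 4) = (5 - x)/(y + 2)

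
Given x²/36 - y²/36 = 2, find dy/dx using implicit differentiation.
Take d/dx of both sides. Since y is implicitly a function of x, the chain rule attaches a y' = dy/dx factor whenever we differentiate through y.

Set F(x, y) = (left side) − (right side), so the curve is F = 0. Differentiating each term of F:
  d/dx[x^2/36] = x/18
  d/dx[-y^2/36] = -y·y'/18
  d/dx[-2] = 0

Collecting, the y'-free part is the partial derivative in x and the y' coefficient is the partial derivative in y:
  ∂F/∂x = x/18
  ∂F/∂y = -y/18

so d/dx[F(x, y(x))] = ∂F/∂x + (∂F/∂y)·y' = 0. Rearranging,
  dy/dx = -(∂F/∂x)/(∂F/∂y) = -(x/18)/(-y/18) = x/y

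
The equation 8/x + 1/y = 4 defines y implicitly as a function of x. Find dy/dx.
Differentiate the relation implicitly: treat y = y(x) and apply the chain rule, so every y-derivative picks up a y' = dy/dx factor.

With everything moved to the left-hand side, differentiate term by term:
  d/dx[1/y] = -y'/y^2
  d/dx[8/x] = -8/x^2
  d/dx[-4] = 0

Separating the contributions that come from x directly and those that come through y:
  without y':      -8/x^2
  multiplying y':  -1/y^2

so (-8/x^2) + (-1/y^2)·y' = 0, and therefore
  dy/dx = -(-8/x^2)/(-1/y^2) = -8y^2/x^2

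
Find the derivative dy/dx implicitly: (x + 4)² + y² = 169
Differentiate both sides with respect to x, treating y as y(x). By the chain rule, any term containing y contributes a factor of y' = dy/dx when we differentiate it.

Move every term to one side and write the relation as F(x, y) = 0. Term by term,
  d/dx[y^2] = 2y·y'
  d/dx[(x + 4)^2] = 2x + 8
  d/dx[-169] = 0

The pieces without y' make up ∂F/∂x and the coefficient of y' is ∂F/∂y:
  ∂F/∂x = 2x + 8,
  ∂F/∂y = 2y.

Since d/dx[F] = ∂F/∂x + (∂F/∂y)·y' = 0, solve for y':
  (∂F/∂y)·y' = -∂F/∂x
  dy/dx = -(∂F/∂x)/(∂F/∂y) = -(2x + 8)/(2y) = (-x - 4)/y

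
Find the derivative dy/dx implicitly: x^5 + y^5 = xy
Take d/dx of both sides. Since y is implicitly a function of x, the chain rule attaches a y' = dy/dx factor whenever we differentiate through y.

Set F(x, y) = (left side) − (right side), so the curve is F = 0. Differentiating each term of F:
  d/dx[x^5] = 5x^4
  d/dx[-xy] = -x·y' - y
  d/dx[y^5] = 5y^4·y'

Collecting, the y'-free part is the partial derivative in x and the y' coefficient is the partial derivative in y:
  ∂F/∂x = 5x^4 - y
  ∂F/∂y = -x + 5y^4

so d/dx[F(x, y(x))] = ∂F/∂x + (∂F/∂y)·y' = 0. Rearranging,
  dy/dx = -(∂F/∂x)/(∂F/∂y) = -(5x^4 - y)/(-x + 5y^4) = (5x^4 - y)/(x - 5y^4)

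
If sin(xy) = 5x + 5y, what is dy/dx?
Differentiate both sides with respect to x, treating y as y(x). By the chain rule, any term containing y contributes a factor of y' = dy/dx when we differentiate it.

Move every term to one side and write the relation as F(x, y) = 0. Term by term,
  d/dx[-5x] = -5
  d/dx[-5y] = -5·y'
  d/dx[sin(xy)] = (x·y' + y)·cos(xy)

The pieces without y' make up ∂F/∂x and the coefficient of y' is ∂F/∂y:
  ∂F/∂x = y·cos(xy) - 5,
  ∂F/∂y = x·cos(xy) - 5.

Since d/dx[F] = ∂F/∂x + (∂F/∂y)·y' = 0, solve for y':
  (∂F/∂y)·y' = -∂F/∂x
  dy/dx = -(∂F/∂x)/(∂F/∂y) = -(y·cos(xy) - 5)/(x·cos(xy) - 5) = (-y·cos(xy) + 5)/(x·cos(xy) - 5)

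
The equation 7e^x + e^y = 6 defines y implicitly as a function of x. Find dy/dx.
Differentiate the relation implicitly: treat y = y(x) and apply the chain rule, so every y-derivative picks up a y' = dy/dx factor.

With everything moved to the left-hand side, differentiate term by term:
  d/dx[7e^(x)] = 7e^(x)
  d/dx[e^(y)] = y'·e^(y)
  d/dx[-6] = 0

Separating the contributions that come from x directly and those that come through y:
  without y':      7e^(x)
  multiplying y':  e^(y)

so (7e^(x)) + (e^(y))·y' = 0, and therefore
  dy/dx = -(7e^(x))/(e^(y)) = -7e^(x - y)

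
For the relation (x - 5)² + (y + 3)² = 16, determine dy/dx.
Differentiate the relation implicitly: treat y = y(x) and apply the chain rule, so every y-derivative picks up a y' = dy/dx factor.

With everything moved to the left-hand side, differentiate term by term:
  d/dx[(x - 5)^2] = 2x - 10
  d/dx[(y + 3)^2] = 2·y'(y + 3)
  d/dx[-16] = 0

Separating the contributions that come from x directly and those that come through y:
  without y':      2x - 10
  multiplying y':  2y + 6

so (2x - 10) + (2y + 6)·y' = 0, and therefore
  dy/dx = -(2x - 10)/(2y + 6) = (5 - x)/(y + 3)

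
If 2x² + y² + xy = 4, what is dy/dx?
Differentiate both sides with respect to x, treating y as y(x). By the chain rule, any term containing y contributes a factor of y' = dy/dx when we differentiate it.

Move every term to one side and write the relation as F(x, y) = 0. Term by term,
  d/dx[2x^2] = 4x
  d/dx[xy] = x·y' + y
  d/dx[y^2] = 2y·y'
  d/dx[-4] = 0

The pieces without y' make up ∂F/∂x and the coefficient of y' is ∂F/∂y:
  ∂F/∂x = 4x + y,
  ∂F/∂y = x + 2y.

Since d/dx[F] = ∂F/∂x + (∂F/∂y)·y' = 0, solve for y':
  (∂F/∂y)·y' = -∂F/∂x
  dy/dx = -(∂F/∂x)/(∂F/∂y) = -(4x + y)/(x + 2y) = (-4x - y)/(x + 2y)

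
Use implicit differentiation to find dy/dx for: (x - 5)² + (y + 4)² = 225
Apply d/dx to both sides, remembering that y depends on x. Each occurrence of y therefore brings in a y' = dy/dx via the chain rule.

With F(x, y) equal to the left-hand side minus the right, differentiate F term by term:
  d/dx[(x - 5)^2] = 2x - 10
  d/dx[(y + 4)^2] = 2·y'(y + 4)
  d/dx[-225] = 0
Adding these up, d/dx[F] = 0 becomes
  (2x - 10) + (2y + 8)·y' = 0,
so isolating y',
  dy/dx = -(2x - 10)/(2y + 8) = (5 - x)/(y + 4)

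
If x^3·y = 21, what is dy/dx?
Take d/dx of both sides. Since y is implicitly a function of x, the chain rule attaches a y' = dy/dx factor whenever we differentiate through y.

Set F(x, y) = (left side) − (right side), so the curve is F = 0. Differentiating each term of F:
  d/dx[x^3y] = x^3·y' + 3x^2y
  d/dx[-21] = 0

Collecting, the y'-free part is the partial derivative in x and the y' coefficient is the partial derivative in y:
  ∂F/∂x = 3x^2y
  ∂F/∂y = x^3

so d/dx[F(x, y(x))] = ∂F/∂x + (∂F/∂y)·y' = 0. Rearranging,
  dy/dx = -(∂F/∂x)/(∂F/∂y) = -(3x^2y)/(x^3) = -3y/x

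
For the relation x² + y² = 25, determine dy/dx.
Take d/dx of both sides. Since y is implicitly a function of x, the chain rule attaches a y' = dy/dx factor whenever we differentiate through y.

Set F(x, y) = (left side) − (right side), so the curve is F = 0. Differentiating each term of F:
  d/dx[x^2] = 2x
  d/dx[y^2] = 2y·y'
  d/dx[-25] = 0

Collecting, the y'-free part is the partial derivative in x and the y' coefficient is the partial derivative in y:
  ∂F/∂x = 2x
  ∂F/∂y = 2y

so d/dx[F(x, y(x))] = ∂F/∂x + (∂F/∂y)·y' = 0. Rearranging,
  dy/dx = -(∂F/∂x)/(∂F/∂y) = -(2x)/(2y) = -x/y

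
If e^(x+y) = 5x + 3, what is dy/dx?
Differentiate both sides with respect to x, treating y as y(x). By the chain rule, any term containing y contributes a factor of y' = dy/dx when we differentiate it.

Move every term to one side and write the relation as F(x, y) = 0. Term by term,
  d/dx[-5x] = -5
  d/dx[e^(x + y)] = (y' + 1)·e^(x + y)
  d/dx[-3] = 0

The pieces without y' make up ∂F/∂x and the coefficient of y' is ∂F/∂y:
  ∂F/∂x = e^(x + y) - 5,
  ∂F/∂y = e^(x + y).

Since d/dx[F] = ∂F/∂x + (∂F/∂y)·y' = 0, solve for y':
  (∂F/∂y)·y' = -∂F/∂x
  dy/dx = -(∂F/∂x)/(∂F/∂y) = -(e^(x + y) - 5)/(e^(x + y)) = 5e^(-x - y) - 1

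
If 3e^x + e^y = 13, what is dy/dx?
Take d/dx of both sides. Since y is implicitly a function of x, the chain rule attaches a y' = dy/dx factor whenever we differentiate through y.

Set F(x, y) = (left side) − (right side), so the curve is F = 0. Differentiating each term of F:
  d/dx[3e^(x)] = 3e^(x)
  d/dx[e^(y)] = y'·e^(y)
  d/dx[-13] = 0

Collecting, the y'-free part is the partial derivative in x and the y' coefficient is the partial derivative in y:
  ∂F/∂x = 3e^(x)
  ∂F/∂y = e^(y)

so d/dx[F(x, y(x))] = ∂F/∂x + (∂F/∂y)·y' = 0. Rearranging,
  dy/dx = -(∂F/∂x)/(∂F/∂y) = -(3e^(x))/(e^(y)) = -3e^(x - y)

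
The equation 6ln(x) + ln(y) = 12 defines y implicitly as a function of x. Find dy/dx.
Apply d/dx to both sides, remembering that y depends on x. Each occurrence of y therefore brings in a y' = dy/dx via the chain rule.

With F(x, y) equal to the left-hand side minus the right, differentiate F term by term:
  d/dx[6ln(x)] = 6/x
  d/dx[ln(y)] = y'/y
  d/dx[-12] = 0
Adding these up, d/dx[F] = 0 becomes
  (6/x) + (1/y)·y' = 0,
so isolating y',
  dy/dx = -(6/x)/(1/y) = -6y/x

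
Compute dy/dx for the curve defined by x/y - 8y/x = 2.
Differentiate the relation implicitly: treat y = y(x) and apply the chain rule, so every y-derivative picks up a y' = dy/dx factor.

With everything moved to the left-hand side, differentiate term by term:
  d/dx[x/y] = -x·y'/y^2 + 1/y
  d/dx[-8y/x] = -8·y'/x + 8y/x^2
  d/dx[-2] = 0

Separating the contributions that come from x directly and those that come through y:
  without y':      1/y + 8y/x^2
  multiplying y':  -x/y^2 - 8/x

so (1/y + 8y/x^2) + (-x/y^2 - 8/x)·y' = 0, and therefore
  dy/dx = -(1/y + 8y/x^2)/(-x/y^2 - 8/x)
        = -((x^2 + 8y^2)/(x^2y))/(-(x^2 + 8y^2)/(xy^2)) = y/x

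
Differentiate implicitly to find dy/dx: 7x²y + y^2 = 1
Differentiate both sides with respect to x, treating y as y(x). By the chain rule, any term containing y contributes a factor of y' = dy/dx when we differentiate it.

Move every term to one side and write the relation as F(x, y) = 0. Term by term,
  d/dx[7x^2y] = 7x^2·y' + 14xy
  d/dx[y^2] = 2y·y'
  d/dx[-1] = 0

The pieces without y' make up ∂F/∂x and the coefficient of y' is ∂F/∂y:
  ∂F/∂x = 14xy,
  ∂F/∂y = 7x^2 + 2y.

Since d/dx[F] = ∂F/∂x + (∂F/∂y)·y' = 0, solve for y':
  (∂F/∂y)·y' = -∂F/∂x
  dy/dx = -(∂F/∂x)/(∂F/∂y) = -(14xy)/(7x^2 + 2y) = -14xy/(7x^2 + 2y)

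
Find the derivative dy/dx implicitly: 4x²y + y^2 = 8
Differentiate both sides with respect to x, treating y as y(x). By the chain rule, any term containing y contributes a factor of y' = dy/dx when we differentiate it.

Move every term to one side and write the relation as F(x, y) = 0. Term by term,
  d/dx[4x^2y] = 4x^2·y' + 8xy
  d/dx[y^2] = 2y·y'
  d/dx[-8] = 0

The pieces without y' make up ∂F/∂x and the coefficient of y' is ∂F/∂y:
  ∂F/∂x = 8xy,
  ∂F/∂y = 4x^2 + 2y.

Since d/dx[F] = ∂F/∂x + (∂F/∂y)·y' = 0, solve for y':
  (∂F/∂y)·y' = -∂F/∂x
  dy/dx = -(∂F/∂x)/(∂F/∂y) = -(8xy)/(4x^2 + 2y) = -4xy/(2x^2 + y)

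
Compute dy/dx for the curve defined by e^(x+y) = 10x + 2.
Apply d/dx to both sides, remembering that y depends on x. Each occurrence of y therefore brings in a y' = dy/dx via the chain rule.

With F(x, y) equal to the left-hand side minus the right, differentiate F term by term:
  d/dx[-10x] = -10
  d/dx[e^(x + y)] = (y' + 1)·e^(x + y)
  d/dx[-2] = 0
Adding these up, d/dx[F] = 0 becomes
  (e^(x + y) - 10) + (e^(x + y))·y' = 0,
so isolating y',
  dy/dx = -(e^(x + y) - 10)/(e^(x + y)) = 10e^(-x - y) - 1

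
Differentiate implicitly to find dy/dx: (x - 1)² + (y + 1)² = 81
Take d/dx of both sides. Since y is implicitly a function of x, the chain rule attaches a y' = dy/dx factor whenever we differentiate through y.

Set F(x, y) = (left side) − (right side), so the curve is F = 0. Differentiating each term of F:
  d/dx[(x - 1)^2] = 2x - 2
  d/dx[(y + 1)^2] = 2·y'(y + 1)
  d/dx[-81] = 0

Collecting, the y'-free part is the partial derivative in x and the y' coefficient is the partial derivative in y:
  ∂F/∂x = 2x - 2
  ∂F/∂y = 2y + 2

so d/dx[F(x, y(x))] = ∂F/∂x + (∂F/∂y)·y' = 0. Rearranging,
  dy/dx = -(∂F/∂x)/(∂F/∂y) = -(2x - 2)/(2y + 2) = (1 - x)/(y + 1)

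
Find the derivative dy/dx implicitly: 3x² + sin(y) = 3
Differentiate both sides with respect to x, treating y as y(x). By the chain rule, any term containing y contributes a factor of y' = dy/dx when we differentiate it.

Move every term to one side and write the relation as F(x, y) = 0. Term by term,
  d/dx[3x^2] = 6x
  d/dx[sin(y)] = y'·cos(y)
  d/dx[-3] = 0

The pieces without y' make up ∂F/∂x and the coefficient of y' is ∂F/∂y:
  ∂F/∂x = 6x,
  ∂F/∂y = cos(y).

Since d/dx[F] = ∂F/∂x + (∂F/∂y)·y' = 0, solve for y':
  (∂F/∂y)·y' = -∂F/∂x
  dy/dx = -(∂F/∂x)/(∂F/∂y) = -(6x)/(cos(y)) = -6x/cos(y)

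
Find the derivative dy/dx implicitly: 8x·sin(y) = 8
Apply d/dx to both sides, remembering that y depends on x. Each occurrence of y therefore brings in a y' = dy/dx via the chain rule.

With F(x, y) equal to the left-hand side minus the right, differentiate F term by term:
  d/dx[8x·sin(y)] = 8x·y'·cos(y) + 8sin(y)
  d/dx[-8] = 0
Adding these up, d/dx[F] = 0 becomes
  (8sin(y)) + (8x·cos(y))·y' = 0,
so isolating y',
  dy/dx = -(8sin(y))/(8x·cos(y)) = -tan(y)/x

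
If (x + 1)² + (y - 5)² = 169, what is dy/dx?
Differentiate the relation implicitly: treat y = y(x) and apply the chain rule, so every y-derivative picks up a y' = dy/dx factor.

With everything moved to the left-hand side, differentiate term by term:
  d/dx[(x + 1)^2] = 2x + 2
  d/dx[(y - 5)^2] = 2·y'(y - 5)
  d/dx[-169] = 0

Separating the contributions that come from x directly and those that come through y:
  without y':      2x + 2
  multiplying y':  2y - 10

so (2x + 2) + (2y - 10)·y' = 0, and therefore
  dy/dx = -(2x + 2)/(2y - 10) = (-x - 1)/(y - 5)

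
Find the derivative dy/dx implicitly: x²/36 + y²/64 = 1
Differentiate the relation implicitly: treat y = y(x) and apply the chain rule, so every y-derivative picks up a y' = dy/dx factor.

With everything moved to the left-hand side, differentiate term by term:
  d/dx[x^2/36] = x/18
  d/dx[y^2/64] = y·y'/32
  d/dx[-1] = 0

Separating the contributions that come from x directly and those that come through y:
  without y':      x/18
  multiplying y':  y/32

so (x/18) + (y/32)·y' = 0, and therefore
  dy/dx = -(x/18)/(y/32) = -16x/(9y)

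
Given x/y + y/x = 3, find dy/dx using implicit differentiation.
Differentiate the relation implicitly: treat y = y(x) and apply the chain rule, so every y-derivative picks up a y' = dy/dx factor.

With everything moved to the left-hand side, differentiate term by term:
  d/dx[x/y] = -x·y'/y^2 + 1/y
  d/dx[y/x] = y'/x - y/x^2
  d/dx[-3] = 0

Separating the contributions that come from x directly and those that come through y:
  without y':      1/y - y/x^2
  multiplying y':  -x/y^2 + 1/x

so (1/y - y/x^2) + (-x/y^2 + 1/x)·y' = 0, and therefore
  dy/dx = -(1/y - y/x^2)/(-x/y^2 + 1/x)
        = -((x - y)(x + y)/(x^2y))/(-(x - y)(x + y)/(xy^2)) = y/x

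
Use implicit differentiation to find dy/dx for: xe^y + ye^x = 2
Differentiate both sides with respect to x, treating y as y(x). By the chain rule, any term containing y contributes a factor of y' = dy/dx when we differentiate it.

Move every term to one side and write the relation as F(x, y) = 0. Term by term,
  d/dx[x·e^(y)] = x·y'·e^(y) + e^(y)
  d/dx[y·e^(x)] = y·e^(x) + y'·e^(x)
  d/dx[-2] = 0

The pieces without y' make up ∂F/∂x and the coefficient of y' is ∂F/∂y:
  ∂F/∂x = y·e^(x) + e^(y),
  ∂F/∂y = x·e^(y) + e^(x).

Since d/dx[F] = ∂F/∂x + (∂F/∂y)·y' = 0, solve for y':
  (∂F/∂y)·y' = -∂F/∂x
  dy/dx = -(∂F/∂x)/(∂F/∂y) = -(y·e^(x) + e^(y))/(x·e^(y) + e^(x)) = (-y·e^(x) - e^(y))/(x·e^(y) + e^(x))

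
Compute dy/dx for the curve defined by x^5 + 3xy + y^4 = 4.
Take d/dx of both sides. Since y is implicitly a function of x, the chain rule attaches a y' = dy/dx factor whenever we differentiate through y.

Set F(x, y) = (left side) − (right side), so the curve is F = 0. Differentiating each term of F:
  d/dx[x^5] = 5x^4
  d/dx[3xy] = 3x·y' + 3y
  d/dx[y^4] = 4y^3·y'
  d/dx[-4] = 0

Collecting, the y'-free part is the partial derivative in x and the y' coefficient is the partial derivative in y:
  ∂F/∂x = 5x^4 + 3y
  ∂F/∂y = 3x + 4y^3

so d/dx[F(x, y(x))] = ∂F/∂x + (∂F/∂y)·y' = 0. Rearranging,
  dy/dx = -(∂F/∂x)/(∂F/∂y) = -(5x^4 + 3y)/(3x + 4y^3) = (-5x^4 - 3y)/(3x + 4y^3)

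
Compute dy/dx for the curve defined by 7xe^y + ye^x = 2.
Take d/dx of both sides. Since y is implicitly a function of x, the chain rule attaches a y' = dy/dx factor whenever we differentiate through y.

Set F(x, y) = (left side) − (right side), so the curve is F = 0. Differentiating each term of F:
  d/dx[7x·e^(y)] = 7x·y'·e^(y) + 7e^(y)
  d/dx[y·e^(x)] = y·e^(x) + y'·e^(x)
  d/dx[-2] = 0

Collecting, the y'-free part is the partial derivative in x and the y' coefficient is the partial derivative in y:
  ∂F/∂x = y·e^(x) + 7e^(y)
  ∂F/∂y = 7x·e^(y) + e^(x)

so d/dx[F(x, y(x))] = ∂F/∂x + (∂F/∂y)·y' = 0. Rearranging,
  dy/dx = -(∂F/∂x)/(∂F/∂y) = -(y·e^(x) + 7e^(y))/(7x·e^(y) + e^(x)) = (-y·e^(x) - 7e^(y))/(7x·e^(y) + e^(x))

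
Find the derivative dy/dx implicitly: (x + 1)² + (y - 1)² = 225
Take d/dx of both sides. Since y is implicitly a function of x, the chain rule attaches a y' = dy/dx factor whenever we differentiate through y.

Set F(x, y) = (left side) − (right side), so the curve is F = 0. Differentiating each term of F:
  d/dx[(x + 1)^2] = 2x + 2
  d/dx[(y - 1)^2] = 2·y'(y - 1)
  d/dx[-225] = 0

Collecting, the y'-free part is the partial derivative in x and the y' coefficient is the partial derivative in y:
  ∂F/∂x = 2x + 2
  ∂F/∂y = 2y - 2

so d/dx[F(x, y(x))] = ∂F/∂x + (∂F/∂y)·y' = 0. Rearranging,
  dy/dx = -(∂F/∂x)/(∂F/∂y) = -(2x + 2)/(2y - 2) = (-x - 1)/(y - 1)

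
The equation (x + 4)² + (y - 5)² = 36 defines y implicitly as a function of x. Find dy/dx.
Differentiate both sides with respect to x, treating y as y(x). By the chain rule, any term containing y contributes a factor of y' = dy/dx when we differentiate it.

Move every term to one side and write the relation as F(x, y) = 0. Term by term,
  d/dx[(x + 4)^2] = 2x + 8
  d/dx[(y - 5)^2] = 2·y'(y - 5)
  d/dx[-36] = 0

The pieces without y' make up ∂F/∂x and the coefficient of y' is ∂F/∂y:
  ∂F/∂x = 2x + 8,
  ∂F/∂y = 2y - 10.

Since d/dx[F] = ∂F/∂x + (∂F/∂y)·y' = 0, solve for y':
  (∂F/∂y)·y' = -∂F/∂x
  dy/dx = -(∂F/∂x)/(∂F/∂y) = -(2x + 8)/(2y - 10) = (-x - 4)/(y - 5)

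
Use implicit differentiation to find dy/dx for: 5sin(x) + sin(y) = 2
Apply d/dx to both sides, remembering that y depends on x. Each occurrence of y therefore brings in a y' = dy/dx via the chain rule.

With F(x, y) equal to the left-hand side minus the right, differentiate F term by term:
  d/dx[5sin(x)] = 5cos(x)
  d/dx[sin(y)] = y'·cos(y)
  d/dx[-2] = 0
Adding these up, d/dx[F] = 0 becomes
  (5cos(x)) + (cos(y))·y' = 0,
so isolating y',
  dy/dx = -(5cos(x))/(cos(y)) = -5cos(x)/cos(y)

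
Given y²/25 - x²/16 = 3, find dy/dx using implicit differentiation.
Differentiate both sides with respect to x, treating y as y(x). By the chain rule, any term containing y contributes a factor of y' = dy/dx when we differentiate it.

Move every term to one side and write the relation as F(x, y) = 0. Term by term,
  d/dx[-x^2/16] = -x/8
  d/dx[y^2/25] = 2y·y'/25
  d/dx[-3] = 0

The pieces without y' make up ∂F/∂x and the coefficient of y' is ∂F/∂y:
  ∂F/∂x = -x/8,
  ∂F/∂y = 2y/25.

Since d/dx[F] = ∂F/∂x + (∂F/∂y)·y' = 0, solve for y':
  (∂F/∂y)·y' = -∂F/∂x
  dy/dx = -(∂F/∂x)/(∂F/∂y) = -(-x/8)/(2y/25) = 25x/(16y)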